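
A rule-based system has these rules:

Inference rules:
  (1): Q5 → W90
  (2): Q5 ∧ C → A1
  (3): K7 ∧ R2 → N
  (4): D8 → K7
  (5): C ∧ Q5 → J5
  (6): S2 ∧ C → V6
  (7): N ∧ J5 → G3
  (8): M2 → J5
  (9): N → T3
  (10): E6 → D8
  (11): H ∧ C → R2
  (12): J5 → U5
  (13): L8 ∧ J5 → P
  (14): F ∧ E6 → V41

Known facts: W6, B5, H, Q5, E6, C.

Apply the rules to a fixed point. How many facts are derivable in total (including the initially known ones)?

Round 1: (1) [Q5 → W90]; (2) [Q5 ∧ C → A1]; (5) [C ∧ Q5 → J5]; (10) [E6 → D8]; (11) [H ∧ C → R2]. Adds W90, A1, J5, D8, R2.
Round 2: (4) [D8 → K7]; (12) [J5 → U5]. Adds K7, U5.
Round 3: (3) [K7 ∧ R2 → N]. Adds N.
Round 4: (7) [N ∧ J5 → G3]; (9) [N → T3]. Adds G3, T3.
Closure: {A1, B5, C, D8, E6, G3, H, J5, K7, N, Q5, R2, T3, U5, W6, W90} — 16 facts.

16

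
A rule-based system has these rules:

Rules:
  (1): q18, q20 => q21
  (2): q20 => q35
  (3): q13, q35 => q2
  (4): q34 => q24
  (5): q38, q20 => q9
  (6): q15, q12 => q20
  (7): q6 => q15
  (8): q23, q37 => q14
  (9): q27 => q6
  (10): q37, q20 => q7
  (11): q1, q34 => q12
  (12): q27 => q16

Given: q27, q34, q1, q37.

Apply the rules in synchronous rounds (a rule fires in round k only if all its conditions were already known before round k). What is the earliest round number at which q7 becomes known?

Round 1 — (4), (9), (11), (12), derive q24, q6, q12, q16.
Round 2 — (7), derive q15.
Round 3 — (6), derive q20.
Round 4 — (2), (10), derive q35, q7.
q7 first appears in round 4.

4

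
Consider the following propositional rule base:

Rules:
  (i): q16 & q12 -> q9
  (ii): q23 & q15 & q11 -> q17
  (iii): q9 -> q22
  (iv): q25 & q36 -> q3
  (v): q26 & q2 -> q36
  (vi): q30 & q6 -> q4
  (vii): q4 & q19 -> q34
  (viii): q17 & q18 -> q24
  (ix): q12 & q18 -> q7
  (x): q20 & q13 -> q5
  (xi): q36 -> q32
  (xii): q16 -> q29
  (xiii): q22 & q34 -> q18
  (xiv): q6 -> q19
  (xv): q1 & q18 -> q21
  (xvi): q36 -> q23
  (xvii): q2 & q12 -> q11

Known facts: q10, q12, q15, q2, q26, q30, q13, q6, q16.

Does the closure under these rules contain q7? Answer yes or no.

Round 1: (i) [q16 & q12 -> q9]; (v) [q26 & q2 -> q36]; (vi) [q30 & q6 -> q4]; (xii) [q16 -> q29]; (xiv) [q6 -> q19]; (xvii) [q2 & q12 -> q11]. Adds q9, q36, q4, q29, q19, q11.
Round 2: (iii) [q9 -> q22]; (vii) [q4 & q19 -> q34]; (xi) [q36 -> q32]; (xvi) [q36 -> q23]. Adds q22, q34, q32, q23.
Round 3: (ii) [q23 & q15 & q11 -> q17]; (xiii) [q22 & q34 -> q18]. Adds q17, q18.
Round 4: (viii) [q17 & q18 -> q24]; (ix) [q12 & q18 -> q7]. Adds q24, q7.
q7 appears in round 4, so it is derivable.

yes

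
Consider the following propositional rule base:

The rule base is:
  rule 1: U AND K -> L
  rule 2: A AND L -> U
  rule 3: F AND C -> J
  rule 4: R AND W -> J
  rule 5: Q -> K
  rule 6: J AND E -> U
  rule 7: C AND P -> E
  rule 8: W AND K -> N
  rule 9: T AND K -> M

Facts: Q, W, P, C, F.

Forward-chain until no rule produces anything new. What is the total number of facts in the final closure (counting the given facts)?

Round 1: rule 3 [F AND C -> J]; rule 5 [Q -> K]; rule 7 [C AND P -> E]. New: J, K, E.
Round 2: rule 6 [J AND E -> U]; rule 8 [W AND K -> N]. New: U, N.
Round 3: rule 1 [U AND K -> L]. New: L.
Closure: {C, E, F, J, K, L, N, P, Q, U, W} — 11 facts.

11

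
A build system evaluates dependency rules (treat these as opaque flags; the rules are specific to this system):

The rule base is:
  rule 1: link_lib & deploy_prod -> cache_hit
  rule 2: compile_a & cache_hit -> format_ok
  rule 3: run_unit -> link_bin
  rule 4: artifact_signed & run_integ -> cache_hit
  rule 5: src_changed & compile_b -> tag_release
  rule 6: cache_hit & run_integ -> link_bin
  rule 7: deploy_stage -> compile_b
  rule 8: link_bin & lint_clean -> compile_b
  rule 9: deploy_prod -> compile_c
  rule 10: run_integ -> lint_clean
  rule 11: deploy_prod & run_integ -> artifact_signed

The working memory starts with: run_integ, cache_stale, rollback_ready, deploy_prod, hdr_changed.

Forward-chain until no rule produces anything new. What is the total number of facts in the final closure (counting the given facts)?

Round 1: rule 9 [deploy_prod -> compile_c]; rule 10 [run_integ -> lint_clean]; rule 11 [deploy_prod & run_integ -> artifact_signed]. Adds compile_c, lint_clean, artifact_signed.
Round 2: rule 4 [artifact_signed & run_integ -> cache_hit]. Adds cache_hit.
Round 3: rule 6 [cache_hit & run_integ -> link_bin]. Adds link_bin.
Round 4: rule 8 [link_bin & lint_clean -> compile_b]. Adds compile_b.
Closure: {artifact_signed, cache_hit, cache_stale, compile_b, compile_c, deploy_prod, hdr_changed, link_bin, lint_clean, rollback_ready, run_integ} — 11 facts.

11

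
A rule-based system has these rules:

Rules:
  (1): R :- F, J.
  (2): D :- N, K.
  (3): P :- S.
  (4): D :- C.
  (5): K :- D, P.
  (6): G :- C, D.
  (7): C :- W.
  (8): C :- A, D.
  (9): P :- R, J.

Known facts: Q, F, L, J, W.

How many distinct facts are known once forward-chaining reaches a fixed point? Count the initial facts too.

11

Round 1 fires (1), (7), giving R, C.
Round 2 fires (4), (9), giving D, P.
Round 3 fires (5), (6), giving K, G.
Closure: {C, D, F, G, J, K, L, P, Q, R, W} — 11 facts.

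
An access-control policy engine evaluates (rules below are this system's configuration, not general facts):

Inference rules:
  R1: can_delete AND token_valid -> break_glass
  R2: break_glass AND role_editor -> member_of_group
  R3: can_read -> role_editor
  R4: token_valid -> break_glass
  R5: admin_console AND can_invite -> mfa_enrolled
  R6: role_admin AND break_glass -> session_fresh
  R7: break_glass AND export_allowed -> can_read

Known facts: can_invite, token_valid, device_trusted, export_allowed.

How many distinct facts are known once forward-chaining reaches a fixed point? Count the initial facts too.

Round 1 — R4, derive break_glass.
Round 2 — R7, derive can_read.
Round 3 — R3, derive role_editor.
Round 4 — R2, derive member_of_group.
Closure: {break_glass, can_invite, can_read, device_trusted, export_allowed, member_of_group, role_editor, token_valid} — 8 facts.

8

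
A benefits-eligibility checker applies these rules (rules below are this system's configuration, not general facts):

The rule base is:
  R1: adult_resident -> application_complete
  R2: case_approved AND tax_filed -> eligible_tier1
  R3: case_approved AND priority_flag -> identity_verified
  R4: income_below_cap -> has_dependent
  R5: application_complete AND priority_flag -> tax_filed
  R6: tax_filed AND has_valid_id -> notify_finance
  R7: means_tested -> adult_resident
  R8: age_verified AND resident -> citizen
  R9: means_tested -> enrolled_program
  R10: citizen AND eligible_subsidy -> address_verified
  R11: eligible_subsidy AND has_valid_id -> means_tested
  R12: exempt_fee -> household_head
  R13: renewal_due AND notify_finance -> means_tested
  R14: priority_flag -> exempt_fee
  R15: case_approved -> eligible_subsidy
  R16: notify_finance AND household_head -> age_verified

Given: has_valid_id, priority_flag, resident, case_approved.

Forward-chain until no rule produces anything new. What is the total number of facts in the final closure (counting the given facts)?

18

Round 1 — R3, R14, R15, derive identity_verified, exempt_fee, eligible_subsidy.
Round 2 — R11, R12, derive means_tested, household_head.
Round 3 — R7, R9, derive adult_resident, enrolled_program.
Round 4 — R1, derive application_complete.
Round 5 — R5, derive tax_filed.
Round 6 — R2, R6, derive eligible_tier1, notify_finance.
Round 7 — R16, derive age_verified.
Round 8 — R8, derive citizen.
Round 9 — R10, derive address_verified.
Closure: {address_verified, adult_resident, age_verified, application_complete, case_approved, citizen, eligible_subsidy, eligible_tier1, enrolled_program, exempt_fee, has_valid_id, household_head, identity_verified, means_tested, notify_finance, priority_flag, resident, tax_filed} — 18 facts.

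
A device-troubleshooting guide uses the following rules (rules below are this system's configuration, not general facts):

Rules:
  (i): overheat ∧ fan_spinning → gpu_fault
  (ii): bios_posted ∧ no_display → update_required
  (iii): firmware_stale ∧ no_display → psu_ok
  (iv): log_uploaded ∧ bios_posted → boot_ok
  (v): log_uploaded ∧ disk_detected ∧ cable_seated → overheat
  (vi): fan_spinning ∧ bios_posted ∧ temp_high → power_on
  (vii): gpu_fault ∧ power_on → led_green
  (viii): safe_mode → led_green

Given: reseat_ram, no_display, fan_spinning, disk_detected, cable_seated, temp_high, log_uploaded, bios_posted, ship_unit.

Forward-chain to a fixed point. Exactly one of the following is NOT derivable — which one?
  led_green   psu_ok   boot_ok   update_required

Round 1: (ii) [bios_posted ∧ no_display → update_required]; (iv) [log_uploaded ∧ bios_posted → boot_ok]; (v) [log_uploaded ∧ disk_detected ∧ cable_seated → overheat]; (vi) [fan_spinning ∧ bios_posted ∧ temp_high → power_on]. Adds update_required, boot_ok, overheat, power_on.
Round 2: (i) [overheat ∧ fan_spinning → gpu_fault]. Adds gpu_fault.
Round 3: (vii) [gpu_fault ∧ power_on → led_green]. Adds led_green.
Derived: update_required (round 1), boot_ok (round 1), led_green (round 3). psu_ok never appears in any round.

psu_ok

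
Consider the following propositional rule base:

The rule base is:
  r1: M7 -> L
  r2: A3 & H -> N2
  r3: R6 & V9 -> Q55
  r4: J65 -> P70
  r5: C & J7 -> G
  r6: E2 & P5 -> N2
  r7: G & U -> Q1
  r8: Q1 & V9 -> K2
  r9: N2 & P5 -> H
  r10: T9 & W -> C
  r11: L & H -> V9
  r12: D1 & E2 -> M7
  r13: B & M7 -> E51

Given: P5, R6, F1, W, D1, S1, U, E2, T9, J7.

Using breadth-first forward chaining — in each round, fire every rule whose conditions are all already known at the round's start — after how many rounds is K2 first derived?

Round 1: r6 [E2 & P5 -> N2]; r10 [T9 & W -> C]; r12 [D1 & E2 -> M7]. New: N2, C, M7.
Round 2: r1 [M7 -> L]; r5 [C & J7 -> G]; r9 [N2 & P5 -> H]. New: L, G, H.
Round 3: r7 [G & U -> Q1]; r11 [L & H -> V9]. New: Q1, V9.
Round 4: r3 [R6 & V9 -> Q55]; r8 [Q1 & V9 -> K2]. New: Q55, K2.
K2 first appears in round 4.

4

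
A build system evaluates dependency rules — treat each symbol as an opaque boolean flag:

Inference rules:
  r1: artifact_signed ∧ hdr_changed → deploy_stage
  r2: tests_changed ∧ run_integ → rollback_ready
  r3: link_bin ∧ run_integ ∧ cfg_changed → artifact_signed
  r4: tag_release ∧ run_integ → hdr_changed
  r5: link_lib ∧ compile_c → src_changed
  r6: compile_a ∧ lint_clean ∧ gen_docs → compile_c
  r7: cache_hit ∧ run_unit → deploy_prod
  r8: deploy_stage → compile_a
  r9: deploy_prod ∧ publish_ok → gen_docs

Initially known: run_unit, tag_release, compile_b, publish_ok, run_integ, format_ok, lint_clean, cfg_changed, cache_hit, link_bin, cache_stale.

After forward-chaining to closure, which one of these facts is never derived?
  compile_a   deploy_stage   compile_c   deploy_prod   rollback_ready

[1] r3 [link_bin ∧ run_integ ∧ cfg_changed → artifact_signed]; r4 [tag_release ∧ run_integ → hdr_changed]; r7 [cache_hit ∧ run_unit → deploy_prod]. ⇒ new: artifact_signed, hdr_changed, deploy_prod.
[2] r1 [artifact_signed ∧ hdr_changed → deploy_stage]; r9 [deploy_prod ∧ publish_ok → gen_docs]. ⇒ new: deploy_stage, gen_docs.
[3] r8 [deploy_stage → compile_a]. ⇒ new: compile_a.
[4] r6 [compile_a ∧ lint_clean ∧ gen_docs → compile_c]. ⇒ new: compile_c.
Derived: deploy_stage (round 2), compile_a (round 3), deploy_prod (round 1), compile_c (round 4). rollback_ready never appears in any round.

rollback_ready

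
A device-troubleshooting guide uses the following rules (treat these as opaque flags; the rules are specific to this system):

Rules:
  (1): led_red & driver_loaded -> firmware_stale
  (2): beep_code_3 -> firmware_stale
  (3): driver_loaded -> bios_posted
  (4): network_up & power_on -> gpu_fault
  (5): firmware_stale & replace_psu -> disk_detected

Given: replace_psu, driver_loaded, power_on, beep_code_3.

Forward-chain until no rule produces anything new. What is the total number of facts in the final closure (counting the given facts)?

7

[1] (2) [beep_code_3 -> firmware_stale]; (3) [driver_loaded -> bios_posted]. ⇒ new: firmware_stale, bios_posted.
[2] (5) [firmware_stale & replace_psu -> disk_detected]. ⇒ new: disk_detected.
Closure: {beep_code_3, bios_posted, disk_detected, driver_loaded, firmware_stale, power_on, replace_psu} — 7 facts.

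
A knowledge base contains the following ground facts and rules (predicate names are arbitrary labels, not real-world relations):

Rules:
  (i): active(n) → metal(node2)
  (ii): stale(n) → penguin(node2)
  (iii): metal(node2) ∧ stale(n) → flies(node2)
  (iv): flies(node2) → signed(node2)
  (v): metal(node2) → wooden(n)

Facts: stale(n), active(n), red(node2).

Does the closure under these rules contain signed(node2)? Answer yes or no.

Round 1: (i) [active(n) → metal(node2)]; (ii) [stale(n) → penguin(node2)]. New: metal(node2), penguin(node2).
Round 2: (iii) [metal(node2) ∧ stale(n) → flies(node2)]; (v) [metal(node2) → wooden(n)]. New: flies(node2), wooden(n).
Round 3: (iv) [flies(node2) → signed(node2)]. New: signed(node2).
signed(node2) appears in round 3, so it is derivable.

yes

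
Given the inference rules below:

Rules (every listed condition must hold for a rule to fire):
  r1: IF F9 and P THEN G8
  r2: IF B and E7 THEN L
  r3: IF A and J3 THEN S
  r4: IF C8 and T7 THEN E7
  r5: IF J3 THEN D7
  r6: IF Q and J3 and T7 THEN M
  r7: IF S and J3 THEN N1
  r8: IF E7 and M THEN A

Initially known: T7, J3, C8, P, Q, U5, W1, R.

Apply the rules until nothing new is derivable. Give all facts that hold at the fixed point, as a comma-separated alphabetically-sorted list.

A, C8, D7, E7, J3, M, N1, P, Q, R, S, T7, U5, W1

Round 1: r4 [IF C8 and T7 THEN E7]; r5 [IF J3 THEN D7]; r6 [IF Q and J3 and T7 THEN M]. New: E7, D7, M.
Round 2: r8 [IF E7 and M THEN A]. New: A.
Round 3: r3 [IF A and J3 THEN S]. New: S.
Round 4: r7 [IF S and J3 THEN N1]. New: N1.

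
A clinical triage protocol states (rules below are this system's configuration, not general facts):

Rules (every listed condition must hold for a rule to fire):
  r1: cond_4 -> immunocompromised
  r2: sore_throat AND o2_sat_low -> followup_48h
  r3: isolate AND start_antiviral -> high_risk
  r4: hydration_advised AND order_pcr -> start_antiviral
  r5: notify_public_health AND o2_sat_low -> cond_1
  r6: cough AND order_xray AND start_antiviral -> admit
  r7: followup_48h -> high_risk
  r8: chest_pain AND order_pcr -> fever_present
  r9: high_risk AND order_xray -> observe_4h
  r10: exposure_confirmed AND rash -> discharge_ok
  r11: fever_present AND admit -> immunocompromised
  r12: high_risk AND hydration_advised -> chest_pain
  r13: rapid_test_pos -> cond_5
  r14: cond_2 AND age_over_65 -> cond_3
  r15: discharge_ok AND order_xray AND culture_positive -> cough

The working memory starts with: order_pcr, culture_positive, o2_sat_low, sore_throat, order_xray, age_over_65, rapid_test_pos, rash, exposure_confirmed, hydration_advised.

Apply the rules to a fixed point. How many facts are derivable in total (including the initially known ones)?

Round 1: r2 [sore_throat AND o2_sat_low -> followup_48h]; r4 [hydration_advised AND order_pcr -> start_antiviral]; r10 [exposure_confirmed AND rash -> discharge_ok]; r13 [rapid_test_pos -> cond_5]. Adds followup_48h, start_antiviral, discharge_ok, cond_5.
Round 2: r7 [followup_48h -> high_risk]; r15 [discharge_ok AND order_xray AND culture_positive -> cough]. Adds high_risk, cough.
Round 3: r6 [cough AND order_xray AND start_antiviral -> admit]; r9 [high_risk AND order_xray -> observe_4h]; r12 [high_risk AND hydration_advised -> chest_pain]. Adds admit, observe_4h, chest_pain.
Round 4: r8 [chest_pain AND order_pcr -> fever_present]. Adds fever_present.
Round 5: r11 [fever_present AND admit -> immunocompromised]. Adds immunocompromised.
Closure: {admit, age_over_65, chest_pain, cond_5, cough, culture_positive, discharge_ok, exposure_confirmed, fever_present, followup_48h, high_risk, hydration_advised, immunocompromised, o2_sat_low, observe_4h, order_pcr, order_xray, rapid_test_pos, rash, sore_throat, start_antiviral} — 21 facts.

21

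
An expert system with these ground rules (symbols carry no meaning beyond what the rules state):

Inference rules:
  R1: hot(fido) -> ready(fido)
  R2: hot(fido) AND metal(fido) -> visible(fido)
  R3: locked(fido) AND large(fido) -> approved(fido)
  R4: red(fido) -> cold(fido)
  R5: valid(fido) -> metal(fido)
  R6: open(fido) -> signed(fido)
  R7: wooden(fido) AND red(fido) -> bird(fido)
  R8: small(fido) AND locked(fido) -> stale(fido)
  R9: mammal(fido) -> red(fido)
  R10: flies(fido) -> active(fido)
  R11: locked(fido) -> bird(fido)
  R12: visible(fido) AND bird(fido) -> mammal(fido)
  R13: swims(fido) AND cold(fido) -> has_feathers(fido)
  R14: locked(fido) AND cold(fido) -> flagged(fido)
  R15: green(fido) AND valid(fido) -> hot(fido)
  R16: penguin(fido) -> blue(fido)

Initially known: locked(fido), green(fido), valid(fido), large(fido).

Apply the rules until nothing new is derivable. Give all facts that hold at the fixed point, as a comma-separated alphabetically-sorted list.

Round 1: R3 [locked(fido) AND large(fido) -> approved(fido)]; R5 [valid(fido) -> metal(fido)]; R11 [locked(fido) -> bird(fido)]; R15 [green(fido) AND valid(fido) -> hot(fido)]. Adds approved(fido), metal(fido), bird(fido), hot(fido).
Round 2: R1 [hot(fido) -> ready(fido)]; R2 [hot(fido) AND metal(fido) -> visible(fido)]. Adds ready(fido), visible(fido).
Round 3: R12 [visible(fido) AND bird(fido) -> mammal(fido)]. Adds mammal(fido).
Round 4: R9 [mammal(fido) -> red(fido)]. Adds red(fido).
Round 5: R4 [red(fido) -> cold(fido)]. Adds cold(fido).
Round 6: R14 [locked(fido) AND cold(fido) -> flagged(fido)]. Adds flagged(fido).

approved(fido), bird(fido), cold(fido), flagged(fido), green(fido), hot(fido), large(fido), locked(fido), mammal(fido), metal(fido), ready(fido), red(fido), valid(fido), visible(fido)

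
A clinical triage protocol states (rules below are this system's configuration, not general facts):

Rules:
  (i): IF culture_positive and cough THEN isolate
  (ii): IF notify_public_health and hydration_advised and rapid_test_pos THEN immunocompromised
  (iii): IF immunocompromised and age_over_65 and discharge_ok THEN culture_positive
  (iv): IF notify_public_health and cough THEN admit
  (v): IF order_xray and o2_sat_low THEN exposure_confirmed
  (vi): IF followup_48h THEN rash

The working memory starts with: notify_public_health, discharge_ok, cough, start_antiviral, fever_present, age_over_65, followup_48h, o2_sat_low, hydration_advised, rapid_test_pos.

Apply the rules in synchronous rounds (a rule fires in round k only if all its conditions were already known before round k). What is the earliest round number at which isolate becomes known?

Round 1: (ii) [IF notify_public_health and hydration_advised and rapid_test_pos THEN immunocompromised]; (iv) [IF notify_public_health and cough THEN admit]; (vi) [IF followup_48h THEN rash]. Adds immunocompromised, admit, rash.
Round 2: (iii) [IF immunocompromised and age_over_65 and discharge_ok THEN culture_positive]. Adds culture_positive.
Round 3: (i) [IF culture_positive and cough THEN isolate]. Adds isolate.
isolate first appears in round 3.

3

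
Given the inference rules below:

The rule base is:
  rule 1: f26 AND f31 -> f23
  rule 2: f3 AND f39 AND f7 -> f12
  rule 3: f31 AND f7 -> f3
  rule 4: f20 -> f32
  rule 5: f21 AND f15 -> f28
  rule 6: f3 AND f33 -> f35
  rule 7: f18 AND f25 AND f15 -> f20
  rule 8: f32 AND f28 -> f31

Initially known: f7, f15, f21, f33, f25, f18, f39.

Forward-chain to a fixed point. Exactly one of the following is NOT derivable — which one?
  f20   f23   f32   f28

f23

Round 1: rule 5 [f21 AND f15 -> f28]; rule 7 [f18 AND f25 AND f15 -> f20]. Adds f28, f20.
Round 2: rule 4 [f20 -> f32]. Adds f32.
Round 3: rule 8 [f32 AND f28 -> f31]. Adds f31.
Round 4: rule 3 [f31 AND f7 -> f3]. Adds f3.
Round 5: rule 2 [f3 AND f39 AND f7 -> f12]; rule 6 [f3 AND f33 -> f35]. Adds f12, f35.
Derived: f32 (round 2), f28 (round 1), f20 (round 1). f23 never appears in any round.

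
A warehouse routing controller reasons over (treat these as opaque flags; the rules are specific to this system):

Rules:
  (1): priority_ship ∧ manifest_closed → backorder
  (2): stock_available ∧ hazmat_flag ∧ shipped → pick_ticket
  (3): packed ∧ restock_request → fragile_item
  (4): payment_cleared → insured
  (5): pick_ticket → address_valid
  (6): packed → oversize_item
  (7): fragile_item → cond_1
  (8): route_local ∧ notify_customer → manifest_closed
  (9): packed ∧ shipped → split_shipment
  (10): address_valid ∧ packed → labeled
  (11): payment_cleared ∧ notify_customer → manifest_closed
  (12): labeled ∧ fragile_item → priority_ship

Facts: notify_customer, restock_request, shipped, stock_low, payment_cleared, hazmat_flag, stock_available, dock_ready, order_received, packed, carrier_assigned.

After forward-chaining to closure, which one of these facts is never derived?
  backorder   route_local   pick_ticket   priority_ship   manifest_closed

route_local

Round 1: (2) [stock_available ∧ hazmat_flag ∧ shipped → pick_ticket]; (3) [packed ∧ restock_request → fragile_item]; (4) [payment_cleared → insured]; (6) [packed → oversize_item]; (9) [packed ∧ shipped → split_shipment]; (11) [payment_cleared ∧ notify_customer → manifest_closed]. Adds pick_ticket, fragile_item, insured, oversize_item, split_shipment, manifest_closed.
Round 2: (5) [pick_ticket → address_valid]; (7) [fragile_item → cond_1]. Adds address_valid, cond_1.
Round 3: (10) [address_valid ∧ packed → labeled]. Adds labeled.
Round 4: (12) [labeled ∧ fragile_item → priority_ship]. Adds priority_ship.
Round 5: (1) [priority_ship ∧ manifest_closed → backorder]. Adds backorder.
Derived: pick_ticket (round 1), priority_ship (round 4), backorder (round 5), manifest_closed (round 1). route_local never appears in any round.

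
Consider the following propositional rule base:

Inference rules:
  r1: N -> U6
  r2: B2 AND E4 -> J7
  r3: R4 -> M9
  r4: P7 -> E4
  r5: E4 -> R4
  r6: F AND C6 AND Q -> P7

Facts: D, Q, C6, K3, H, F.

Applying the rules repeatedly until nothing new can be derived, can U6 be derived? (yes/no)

Round 1: r6 [F AND C6 AND Q -> P7]. Adds P7.
Round 2: r4 [P7 -> E4]. Adds E4.
Round 3: r5 [E4 -> R4]. Adds R4.
Round 4: r3 [R4 -> M9]. Adds M9.
Fixed point reached. U6 is concluded only by r1; r1 needs N (never derived).

no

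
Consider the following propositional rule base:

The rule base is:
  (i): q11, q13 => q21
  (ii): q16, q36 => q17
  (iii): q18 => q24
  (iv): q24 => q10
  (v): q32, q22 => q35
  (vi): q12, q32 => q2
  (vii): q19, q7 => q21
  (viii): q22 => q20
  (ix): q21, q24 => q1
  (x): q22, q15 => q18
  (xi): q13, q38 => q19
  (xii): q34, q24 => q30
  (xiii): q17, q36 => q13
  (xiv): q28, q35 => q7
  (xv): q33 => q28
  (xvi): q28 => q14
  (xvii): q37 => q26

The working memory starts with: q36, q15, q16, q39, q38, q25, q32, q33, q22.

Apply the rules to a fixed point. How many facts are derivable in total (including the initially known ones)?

Round 1 — (ii), (v), (viii), (x), (xv), derive q17, q35, q20, q18, q28.
Round 2 — (iii), (xiii), (xiv), (xvi), derive q24, q13, q7, q14.
Round 3 — (iv), (xi), derive q10, q19.
Round 4 — (vii), derive q21.
Round 5 — (ix), derive q1.
Closure: {q1, q10, q13, q14, q15, q16, q17, q18, q19, q20, q21, q22, q24, q25, q28, q32, q33, q35, q36, q38, q39, q7} — 22 facts.

22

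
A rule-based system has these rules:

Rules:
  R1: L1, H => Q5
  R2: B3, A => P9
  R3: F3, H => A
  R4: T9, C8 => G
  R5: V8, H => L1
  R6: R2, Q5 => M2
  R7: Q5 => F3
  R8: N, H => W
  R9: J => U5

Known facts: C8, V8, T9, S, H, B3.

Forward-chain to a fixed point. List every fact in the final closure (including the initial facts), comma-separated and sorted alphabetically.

A, B3, C8, F3, G, H, L1, P9, Q5, S, T9, V8

Round 1 fires R4, R5, giving G, L1.
Round 2 fires R1, giving Q5.
Round 3 fires R7, giving F3.
Round 4 fires R3, giving A.
Round 5 fires R2, giving P9.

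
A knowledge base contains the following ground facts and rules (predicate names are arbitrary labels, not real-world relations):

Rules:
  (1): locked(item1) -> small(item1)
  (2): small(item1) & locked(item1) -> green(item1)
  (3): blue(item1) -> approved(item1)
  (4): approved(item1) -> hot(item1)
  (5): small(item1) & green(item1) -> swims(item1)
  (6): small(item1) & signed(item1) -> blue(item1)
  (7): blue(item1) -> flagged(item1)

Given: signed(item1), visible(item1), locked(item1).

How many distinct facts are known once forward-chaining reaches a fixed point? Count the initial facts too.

Round 1: (1) [locked(item1) -> small(item1)]. Adds small(item1).
Round 2: (2) [small(item1) & locked(item1) -> green(item1)]; (6) [small(item1) & signed(item1) -> blue(item1)]. Adds green(item1), blue(item1).
Round 3: (3) [blue(item1) -> approved(item1)]; (5) [small(item1) & green(item1) -> swims(item1)]; (7) [blue(item1) -> flagged(item1)]. Adds approved(item1), swims(item1), flagged(item1).
Round 4: (4) [approved(item1) -> hot(item1)]. Adds hot(item1).
Closure: {approved(item1), blue(item1), flagged(item1), green(item1), hot(item1), locked(item1), signed(item1), small(item1), swims(item1), visible(item1)} — 10 facts.

10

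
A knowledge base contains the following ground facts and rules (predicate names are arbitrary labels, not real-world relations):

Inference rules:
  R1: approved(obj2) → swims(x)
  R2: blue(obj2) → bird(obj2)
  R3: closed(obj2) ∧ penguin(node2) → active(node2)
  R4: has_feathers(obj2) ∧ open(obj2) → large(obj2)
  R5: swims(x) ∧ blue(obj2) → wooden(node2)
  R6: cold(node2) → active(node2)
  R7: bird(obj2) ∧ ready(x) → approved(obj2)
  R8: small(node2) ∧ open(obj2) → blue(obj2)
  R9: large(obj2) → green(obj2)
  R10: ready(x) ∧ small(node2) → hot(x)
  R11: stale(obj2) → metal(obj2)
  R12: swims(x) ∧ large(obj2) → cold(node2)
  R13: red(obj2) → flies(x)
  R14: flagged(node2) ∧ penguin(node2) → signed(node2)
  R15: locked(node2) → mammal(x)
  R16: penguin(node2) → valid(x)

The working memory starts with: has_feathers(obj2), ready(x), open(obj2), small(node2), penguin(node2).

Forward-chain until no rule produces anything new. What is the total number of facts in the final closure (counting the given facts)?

Round 1: R4 [has_feathers(obj2) ∧ open(obj2) → large(obj2)]; R8 [small(node2) ∧ open(obj2) → blue(obj2)]; R10 [ready(x) ∧ small(node2) → hot(x)]; R16 [penguin(node2) → valid(x)]. Adds large(obj2), blue(obj2), hot(x), valid(x).
Round 2: R2 [blue(obj2) → bird(obj2)]; R9 [large(obj2) → green(obj2)]. Adds bird(obj2), green(obj2).
Round 3: R7 [bird(obj2) ∧ ready(x) → approved(obj2)]. Adds approved(obj2).
Round 4: R1 [approved(obj2) → swims(x)]. Adds swims(x).
Round 5: R5 [swims(x) ∧ blue(obj2) → wooden(node2)]; R12 [swims(x) ∧ large(obj2) → cold(node2)]. Adds wooden(node2), cold(node2).
Round 6: R6 [cold(node2) → active(node2)]. Adds active(node2).
Closure: {active(node2), approved(obj2), bird(obj2), blue(obj2), cold(node2), green(obj2), has_feathers(obj2), hot(x), large(obj2), open(obj2), penguin(node2), ready(x), small(node2), swims(x), valid(x), wooden(node2)} — 16 facts.

16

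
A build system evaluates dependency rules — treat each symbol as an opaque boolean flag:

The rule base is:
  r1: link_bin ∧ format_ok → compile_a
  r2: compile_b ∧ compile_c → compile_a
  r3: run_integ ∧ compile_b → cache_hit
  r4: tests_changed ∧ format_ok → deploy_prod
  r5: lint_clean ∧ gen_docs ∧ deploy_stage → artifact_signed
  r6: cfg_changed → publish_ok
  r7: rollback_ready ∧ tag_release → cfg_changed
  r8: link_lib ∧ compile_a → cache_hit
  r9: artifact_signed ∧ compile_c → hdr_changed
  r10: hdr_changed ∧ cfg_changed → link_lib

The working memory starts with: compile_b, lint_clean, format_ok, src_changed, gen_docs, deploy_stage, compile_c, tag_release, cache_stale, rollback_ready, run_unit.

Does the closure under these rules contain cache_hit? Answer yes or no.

[1] r2 [compile_b ∧ compile_c → compile_a]; r5 [lint_clean ∧ gen_docs ∧ deploy_stage → artifact_signed]; r7 [rollback_ready ∧ tag_release → cfg_changed]. ⇒ new: compile_a, artifact_signed, cfg_changed.
[2] r6 [cfg_changed → publish_ok]; r9 [artifact_signed ∧ compile_c → hdr_changed]. ⇒ new: publish_ok, hdr_changed.
[3] r10 [hdr_changed ∧ cfg_changed → link_lib]. ⇒ new: link_lib.
[4] r8 [link_lib ∧ compile_a → cache_hit]. ⇒ new: cache_hit.
cache_hit appears in round 4, so it is derivable.

yes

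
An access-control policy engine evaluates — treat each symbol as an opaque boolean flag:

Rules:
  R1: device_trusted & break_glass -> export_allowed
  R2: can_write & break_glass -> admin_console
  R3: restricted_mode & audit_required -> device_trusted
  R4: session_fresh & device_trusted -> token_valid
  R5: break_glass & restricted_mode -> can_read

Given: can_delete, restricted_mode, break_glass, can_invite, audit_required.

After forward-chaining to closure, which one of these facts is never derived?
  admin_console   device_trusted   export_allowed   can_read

admin_console

Round 1: R3 [restricted_mode & audit_required -> device_trusted]; R5 [break_glass & restricted_mode -> can_read]. New: device_trusted, can_read.
Round 2: R1 [device_trusted & break_glass -> export_allowed]. New: export_allowed.
Derived: export_allowed (round 2), device_trusted (round 1), can_read (round 1). admin_console never appears in any round.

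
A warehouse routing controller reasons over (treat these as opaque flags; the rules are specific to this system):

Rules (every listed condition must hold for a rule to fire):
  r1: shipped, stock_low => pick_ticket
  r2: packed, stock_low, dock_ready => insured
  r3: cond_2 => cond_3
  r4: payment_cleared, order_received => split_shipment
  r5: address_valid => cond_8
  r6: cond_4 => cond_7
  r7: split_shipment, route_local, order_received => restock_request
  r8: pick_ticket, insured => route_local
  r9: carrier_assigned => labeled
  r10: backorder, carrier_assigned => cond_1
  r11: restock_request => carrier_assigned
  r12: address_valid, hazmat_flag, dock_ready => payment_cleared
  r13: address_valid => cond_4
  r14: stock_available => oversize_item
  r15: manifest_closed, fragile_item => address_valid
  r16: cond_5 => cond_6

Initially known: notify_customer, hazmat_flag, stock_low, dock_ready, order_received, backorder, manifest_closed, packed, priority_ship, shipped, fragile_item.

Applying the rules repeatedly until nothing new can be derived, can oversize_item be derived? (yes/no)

[1] r1 [shipped, stock_low => pick_ticket]; r2 [packed, stock_low, dock_ready => insured]; r15 [manifest_closed, fragile_item => address_valid]. ⇒ new: pick_ticket, insured, address_valid.
[2] r5 [address_valid => cond_8]; r8 [pick_ticket, insured => route_local]; r12 [address_valid, hazmat_flag, dock_ready => payment_cleared]; r13 [address_valid => cond_4]. ⇒ new: cond_8, route_local, payment_cleared, cond_4.
[3] r4 [payment_cleared, order_received => split_shipment]; r6 [cond_4 => cond_7]. ⇒ new: split_shipment, cond_7.
[4] r7 [split_shipment, route_local, order_received => restock_request]. ⇒ new: restock_request.
[5] r11 [restock_request => carrier_assigned]. ⇒ new: carrier_assigned.
[6] r9 [carrier_assigned => labeled]; r10 [backorder, carrier_assigned => cond_1]. ⇒ new: labeled, cond_1.
Fixed point reached. oversize_item is concluded only by r14; r14 needs stock_available (never derived).

no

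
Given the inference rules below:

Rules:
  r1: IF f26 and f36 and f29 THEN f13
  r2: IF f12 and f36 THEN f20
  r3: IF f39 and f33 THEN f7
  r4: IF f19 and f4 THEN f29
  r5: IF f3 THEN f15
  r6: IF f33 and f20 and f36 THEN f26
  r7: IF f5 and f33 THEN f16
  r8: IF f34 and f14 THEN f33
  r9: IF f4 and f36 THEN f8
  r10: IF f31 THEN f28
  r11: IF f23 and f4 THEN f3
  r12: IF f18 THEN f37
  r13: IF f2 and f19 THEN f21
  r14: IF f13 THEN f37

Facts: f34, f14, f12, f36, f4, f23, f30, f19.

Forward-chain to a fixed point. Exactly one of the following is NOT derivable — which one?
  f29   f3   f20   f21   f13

Round 1: r2 [IF f12 and f36 THEN f20]; r4 [IF f19 and f4 THEN f29]; r8 [IF f34 and f14 THEN f33]; r9 [IF f4 and f36 THEN f8]; r11 [IF f23 and f4 THEN f3]. New: f20, f29, f33, f8, f3.
Round 2: r5 [IF f3 THEN f15]; r6 [IF f33 and f20 and f36 THEN f26]. New: f15, f26.
Round 3: r1 [IF f26 and f36 and f29 THEN f13]. New: f13.
Round 4: r14 [IF f13 THEN f37]. New: f37.
Derived: f13 (round 3), f29 (round 1), f3 (round 1), f20 (round 1). f21 never appears in any round.

f21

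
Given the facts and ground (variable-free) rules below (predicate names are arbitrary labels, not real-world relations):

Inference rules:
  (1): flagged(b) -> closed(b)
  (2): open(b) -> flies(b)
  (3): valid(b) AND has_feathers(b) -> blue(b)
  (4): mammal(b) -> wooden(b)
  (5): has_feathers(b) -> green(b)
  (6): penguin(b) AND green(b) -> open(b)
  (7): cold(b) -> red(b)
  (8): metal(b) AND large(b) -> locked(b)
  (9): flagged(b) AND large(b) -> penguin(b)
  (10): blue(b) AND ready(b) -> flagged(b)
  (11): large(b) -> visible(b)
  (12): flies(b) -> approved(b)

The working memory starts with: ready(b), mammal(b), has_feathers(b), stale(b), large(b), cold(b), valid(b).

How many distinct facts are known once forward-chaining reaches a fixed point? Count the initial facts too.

Round 1: (3) [valid(b) AND has_feathers(b) -> blue(b)]; (4) [mammal(b) -> wooden(b)]; (5) [has_feathers(b) -> green(b)]; (7) [cold(b) -> red(b)]; (11) [large(b) -> visible(b)]. Adds blue(b), wooden(b), green(b), red(b), visible(b).
Round 2: (10) [blue(b) AND ready(b) -> flagged(b)]. Adds flagged(b).
Round 3: (1) [flagged(b) -> closed(b)]; (9) [flagged(b) AND large(b) -> penguin(b)]. Adds closed(b), penguin(b).
Round 4: (6) [penguin(b) AND green(b) -> open(b)]. Adds open(b).
Round 5: (2) [open(b) -> flies(b)]. Adds flies(b).
Round 6: (12) [flies(b) -> approved(b)]. Adds approved(b).
Closure: {approved(b), blue(b), closed(b), cold(b), flagged(b), flies(b), green(b), has_feathers(b), large(b), mammal(b), open(b), penguin(b), ready(b), red(b), stale(b), valid(b), visible(b), wooden(b)} — 18 facts.

18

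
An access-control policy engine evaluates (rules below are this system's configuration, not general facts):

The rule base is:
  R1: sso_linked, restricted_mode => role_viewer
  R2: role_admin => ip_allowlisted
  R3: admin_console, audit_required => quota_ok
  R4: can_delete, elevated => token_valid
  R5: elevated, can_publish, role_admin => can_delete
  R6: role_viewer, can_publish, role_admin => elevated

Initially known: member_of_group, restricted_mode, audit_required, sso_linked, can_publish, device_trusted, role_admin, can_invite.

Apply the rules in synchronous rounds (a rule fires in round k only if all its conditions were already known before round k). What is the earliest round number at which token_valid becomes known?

4

Round 1 — R1, R2, derive role_viewer, ip_allowlisted.
Round 2 — R6, derive elevated.
Round 3 — R5, derive can_delete.
Round 4 — R4, derive token_valid.
token_valid first appears in round 4.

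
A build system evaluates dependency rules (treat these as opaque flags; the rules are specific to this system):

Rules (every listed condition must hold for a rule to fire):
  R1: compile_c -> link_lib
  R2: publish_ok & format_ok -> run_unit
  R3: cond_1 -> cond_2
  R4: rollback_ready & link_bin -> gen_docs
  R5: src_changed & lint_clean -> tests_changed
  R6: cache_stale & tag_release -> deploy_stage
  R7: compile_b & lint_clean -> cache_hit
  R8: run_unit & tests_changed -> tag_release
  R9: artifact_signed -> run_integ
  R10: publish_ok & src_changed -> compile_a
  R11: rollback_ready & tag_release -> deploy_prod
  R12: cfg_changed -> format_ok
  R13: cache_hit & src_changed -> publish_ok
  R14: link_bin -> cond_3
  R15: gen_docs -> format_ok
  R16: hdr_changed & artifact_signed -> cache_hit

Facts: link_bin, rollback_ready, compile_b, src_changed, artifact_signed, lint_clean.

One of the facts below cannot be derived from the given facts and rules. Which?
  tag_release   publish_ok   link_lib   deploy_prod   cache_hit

Round 1: R4 [rollback_ready & link_bin -> gen_docs]; R5 [src_changed & lint_clean -> tests_changed]; R7 [compile_b & lint_clean -> cache_hit]; R9 [artifact_signed -> run_integ]; R14 [link_bin -> cond_3]. New: gen_docs, tests_changed, cache_hit, run_integ, cond_3.
Round 2: R13 [cache_hit & src_changed -> publish_ok]; R15 [gen_docs -> format_ok]. New: publish_ok, format_ok.
Round 3: R2 [publish_ok & format_ok -> run_unit]; R10 [publish_ok & src_changed -> compile_a]. New: run_unit, compile_a.
Round 4: R8 [run_unit & tests_changed -> tag_release]. New: tag_release.
Round 5: R11 [rollback_ready & tag_release -> deploy_prod]. New: deploy_prod.
Derived: tag_release (round 4), cache_hit (round 1), deploy_prod (round 5), publish_ok (round 2). link_lib never appears in any round.

link_lib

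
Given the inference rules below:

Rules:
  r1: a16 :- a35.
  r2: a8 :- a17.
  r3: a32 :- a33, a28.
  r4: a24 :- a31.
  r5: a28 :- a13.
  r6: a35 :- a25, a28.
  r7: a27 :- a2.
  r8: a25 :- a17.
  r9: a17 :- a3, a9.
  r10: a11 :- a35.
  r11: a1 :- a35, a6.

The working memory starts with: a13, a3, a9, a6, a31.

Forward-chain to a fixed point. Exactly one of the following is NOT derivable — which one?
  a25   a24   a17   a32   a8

[1] r4 [a24 :- a31.]; r5 [a28 :- a13.]; r9 [a17 :- a3, a9.]. ⇒ new: a24, a28, a17.
[2] r2 [a8 :- a17.]; r8 [a25 :- a17.]. ⇒ new: a8, a25.
[3] r6 [a35 :- a25, a28.]. ⇒ new: a35.
[4] r1 [a16 :- a35.]; r10 [a11 :- a35.]; r11 [a1 :- a35, a6.]. ⇒ new: a16, a11, a1.
Derived: a8 (round 2), a24 (round 1), a25 (round 2), a17 (round 1). a32 never appears in any round.

a32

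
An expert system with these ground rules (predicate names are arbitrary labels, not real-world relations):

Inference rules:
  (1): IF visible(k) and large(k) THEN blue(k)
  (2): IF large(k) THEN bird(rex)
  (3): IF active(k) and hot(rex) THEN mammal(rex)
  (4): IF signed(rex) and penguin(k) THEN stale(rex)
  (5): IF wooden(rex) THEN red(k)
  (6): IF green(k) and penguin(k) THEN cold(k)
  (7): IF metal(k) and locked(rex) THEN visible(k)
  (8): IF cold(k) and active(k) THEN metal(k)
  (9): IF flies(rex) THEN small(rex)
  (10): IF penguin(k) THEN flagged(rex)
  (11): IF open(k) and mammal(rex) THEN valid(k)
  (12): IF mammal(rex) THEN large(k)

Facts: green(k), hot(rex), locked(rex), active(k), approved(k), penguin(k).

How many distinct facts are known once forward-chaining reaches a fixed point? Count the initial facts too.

Round 1: (3) [IF active(k) and hot(rex) THEN mammal(rex)]; (6) [IF green(k) and penguin(k) THEN cold(k)]; (10) [IF penguin(k) THEN flagged(rex)]. Adds mammal(rex), cold(k), flagged(rex).
Round 2: (8) [IF cold(k) and active(k) THEN metal(k)]; (12) [IF mammal(rex) THEN large(k)]. Adds metal(k), large(k).
Round 3: (2) [IF large(k) THEN bird(rex)]; (7) [IF metal(k) and locked(rex) THEN visible(k)]. Adds bird(rex), visible(k).
Round 4: (1) [IF visible(k) and large(k) THEN blue(k)]. Adds blue(k).
Closure: {active(k), approved(k), bird(rex), blue(k), cold(k), flagged(rex), green(k), hot(rex), large(k), locked(rex), mammal(rex), metal(k), penguin(k), visible(k)} — 14 facts.

14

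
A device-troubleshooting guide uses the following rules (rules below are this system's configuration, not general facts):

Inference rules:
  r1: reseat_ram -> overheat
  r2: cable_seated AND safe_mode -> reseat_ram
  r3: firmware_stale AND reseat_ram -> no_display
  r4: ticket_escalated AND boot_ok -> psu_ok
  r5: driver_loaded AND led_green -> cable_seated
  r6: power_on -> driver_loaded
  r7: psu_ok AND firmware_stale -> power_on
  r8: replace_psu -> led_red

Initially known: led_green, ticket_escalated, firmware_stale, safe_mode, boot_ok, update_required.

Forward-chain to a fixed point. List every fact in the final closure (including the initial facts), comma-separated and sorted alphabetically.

boot_ok, cable_seated, driver_loaded, firmware_stale, led_green, no_display, overheat, power_on, psu_ok, reseat_ram, safe_mode, ticket_escalated, update_required

Round 1 fires r4, giving psu_ok.
Round 2 fires r7, giving power_on.
Round 3 fires r6, giving driver_loaded.
Round 4 fires r5, giving cable_seated.
Round 5 fires r2, giving reseat_ram.
Round 6 fires r1, r3, giving overheat, no_display.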